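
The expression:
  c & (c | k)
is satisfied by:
  {c: True}


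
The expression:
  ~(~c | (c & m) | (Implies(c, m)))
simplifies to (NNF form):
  c & ~m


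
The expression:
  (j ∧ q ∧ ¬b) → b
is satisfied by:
  {b: True, q: False, j: False}
  {q: False, j: False, b: False}
  {j: True, b: True, q: False}
  {j: True, q: False, b: False}
  {b: True, q: True, j: False}
  {q: True, b: False, j: False}
  {j: True, q: True, b: True}


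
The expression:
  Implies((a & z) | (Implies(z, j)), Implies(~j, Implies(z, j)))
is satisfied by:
  {j: True, z: False, a: False}
  {j: False, z: False, a: False}
  {a: True, j: True, z: False}
  {a: True, j: False, z: False}
  {z: True, j: True, a: False}
  {z: True, j: False, a: False}
  {z: True, a: True, j: True}


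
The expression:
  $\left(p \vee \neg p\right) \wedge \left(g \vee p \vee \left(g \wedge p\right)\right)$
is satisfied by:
  {g: True, p: True}
  {g: True, p: False}
  {p: True, g: False}


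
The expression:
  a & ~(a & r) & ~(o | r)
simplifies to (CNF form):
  a & ~o & ~r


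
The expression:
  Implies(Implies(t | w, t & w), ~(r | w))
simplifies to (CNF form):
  (t | ~t) & (~t | ~w) & (t | w | ~r) & (t | w | ~t) & (t | ~r | ~t) & (w | ~r | ~w) & (w | ~t | ~w) & (~r | ~t | ~w)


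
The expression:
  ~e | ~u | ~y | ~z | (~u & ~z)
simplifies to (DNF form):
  ~e | ~u | ~y | ~z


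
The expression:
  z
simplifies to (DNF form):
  z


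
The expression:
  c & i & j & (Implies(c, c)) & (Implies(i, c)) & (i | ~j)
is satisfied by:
  {c: True, i: True, j: True}


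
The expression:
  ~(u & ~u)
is always true.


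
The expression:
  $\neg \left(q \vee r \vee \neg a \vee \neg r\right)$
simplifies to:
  $\text{False}$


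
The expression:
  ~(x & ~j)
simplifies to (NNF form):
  j | ~x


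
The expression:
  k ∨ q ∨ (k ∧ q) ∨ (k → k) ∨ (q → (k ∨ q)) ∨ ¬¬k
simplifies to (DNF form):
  True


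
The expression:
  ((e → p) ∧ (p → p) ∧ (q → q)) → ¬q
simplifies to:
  (e ∧ ¬p) ∨ ¬q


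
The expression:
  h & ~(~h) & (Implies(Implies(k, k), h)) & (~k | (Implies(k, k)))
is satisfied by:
  {h: True}


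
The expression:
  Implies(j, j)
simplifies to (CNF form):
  True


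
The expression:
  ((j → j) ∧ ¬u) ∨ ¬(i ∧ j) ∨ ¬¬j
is always true.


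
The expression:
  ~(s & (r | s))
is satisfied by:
  {s: False}


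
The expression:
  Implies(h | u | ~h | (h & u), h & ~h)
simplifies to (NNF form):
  False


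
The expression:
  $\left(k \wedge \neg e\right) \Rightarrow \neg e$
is always true.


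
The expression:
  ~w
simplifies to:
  ~w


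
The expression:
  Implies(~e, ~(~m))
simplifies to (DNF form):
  e | m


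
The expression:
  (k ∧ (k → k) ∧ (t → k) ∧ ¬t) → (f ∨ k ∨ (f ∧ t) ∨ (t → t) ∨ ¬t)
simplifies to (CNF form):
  True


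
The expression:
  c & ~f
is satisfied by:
  {c: True, f: False}


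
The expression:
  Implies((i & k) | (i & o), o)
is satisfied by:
  {o: True, k: False, i: False}
  {k: False, i: False, o: False}
  {i: True, o: True, k: False}
  {i: True, k: False, o: False}
  {o: True, k: True, i: False}
  {k: True, o: False, i: False}
  {i: True, k: True, o: True}


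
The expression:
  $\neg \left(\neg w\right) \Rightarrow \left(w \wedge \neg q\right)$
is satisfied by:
  {w: False, q: False}
  {q: True, w: False}
  {w: True, q: False}


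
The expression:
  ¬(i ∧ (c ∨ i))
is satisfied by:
  {i: False}


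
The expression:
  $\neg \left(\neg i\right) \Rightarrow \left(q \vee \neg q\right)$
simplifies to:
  $\text{True}$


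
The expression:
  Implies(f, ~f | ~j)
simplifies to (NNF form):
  ~f | ~j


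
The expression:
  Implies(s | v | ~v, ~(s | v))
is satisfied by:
  {v: False, s: False}


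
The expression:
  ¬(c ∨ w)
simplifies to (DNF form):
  ¬c ∧ ¬w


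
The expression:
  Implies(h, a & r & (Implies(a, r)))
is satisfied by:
  {a: True, r: True, h: False}
  {a: True, r: False, h: False}
  {r: True, a: False, h: False}
  {a: False, r: False, h: False}
  {a: True, h: True, r: True}


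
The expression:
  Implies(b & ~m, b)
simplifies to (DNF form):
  True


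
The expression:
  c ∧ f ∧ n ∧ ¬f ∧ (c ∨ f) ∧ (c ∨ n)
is never true.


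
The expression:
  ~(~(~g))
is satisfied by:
  {g: False}


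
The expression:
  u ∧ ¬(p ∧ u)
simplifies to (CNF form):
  u ∧ ¬p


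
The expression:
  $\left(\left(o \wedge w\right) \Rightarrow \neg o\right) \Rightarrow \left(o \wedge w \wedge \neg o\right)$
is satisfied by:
  {w: True, o: True}


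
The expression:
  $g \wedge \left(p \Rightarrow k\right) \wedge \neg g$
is never true.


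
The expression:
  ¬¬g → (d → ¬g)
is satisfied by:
  {g: False, d: False}
  {d: True, g: False}
  {g: True, d: False}


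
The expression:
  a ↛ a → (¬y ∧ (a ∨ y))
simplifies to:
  True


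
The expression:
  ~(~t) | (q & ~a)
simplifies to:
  t | (q & ~a)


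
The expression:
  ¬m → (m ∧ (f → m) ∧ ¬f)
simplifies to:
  m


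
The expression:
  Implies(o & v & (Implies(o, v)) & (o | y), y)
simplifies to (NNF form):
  y | ~o | ~v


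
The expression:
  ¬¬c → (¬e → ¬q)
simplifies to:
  e ∨ ¬c ∨ ¬q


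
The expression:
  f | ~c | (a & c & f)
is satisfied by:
  {f: True, c: False}
  {c: False, f: False}
  {c: True, f: True}


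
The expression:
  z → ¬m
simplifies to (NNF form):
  ¬m ∨ ¬z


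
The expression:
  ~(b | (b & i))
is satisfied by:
  {b: False}


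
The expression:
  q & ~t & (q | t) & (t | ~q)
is never true.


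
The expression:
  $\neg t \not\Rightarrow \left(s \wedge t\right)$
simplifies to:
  $\neg t$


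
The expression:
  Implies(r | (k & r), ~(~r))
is always true.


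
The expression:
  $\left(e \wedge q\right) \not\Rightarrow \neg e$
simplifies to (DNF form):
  $e \wedge q$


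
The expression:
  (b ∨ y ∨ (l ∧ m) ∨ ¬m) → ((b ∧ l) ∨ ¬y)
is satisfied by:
  {b: True, l: True, y: False}
  {b: True, l: False, y: False}
  {l: True, b: False, y: False}
  {b: False, l: False, y: False}
  {b: True, y: True, l: True}


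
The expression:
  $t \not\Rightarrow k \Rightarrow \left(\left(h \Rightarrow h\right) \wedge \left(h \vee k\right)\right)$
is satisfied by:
  {k: True, h: True, t: False}
  {k: True, h: False, t: False}
  {h: True, k: False, t: False}
  {k: False, h: False, t: False}
  {k: True, t: True, h: True}
  {k: True, t: True, h: False}
  {t: True, h: True, k: False}


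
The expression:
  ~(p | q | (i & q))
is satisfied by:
  {q: False, p: False}


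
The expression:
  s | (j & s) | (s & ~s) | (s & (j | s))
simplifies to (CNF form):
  s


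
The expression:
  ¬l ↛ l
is always true.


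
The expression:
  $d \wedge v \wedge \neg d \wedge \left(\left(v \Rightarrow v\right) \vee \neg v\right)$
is never true.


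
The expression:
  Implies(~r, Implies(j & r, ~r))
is always true.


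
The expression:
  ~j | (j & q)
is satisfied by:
  {q: True, j: False}
  {j: False, q: False}
  {j: True, q: True}


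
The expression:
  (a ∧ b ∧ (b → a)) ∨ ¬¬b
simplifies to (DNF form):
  b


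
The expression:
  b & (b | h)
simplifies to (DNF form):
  b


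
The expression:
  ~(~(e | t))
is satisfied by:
  {t: True, e: True}
  {t: True, e: False}
  {e: True, t: False}


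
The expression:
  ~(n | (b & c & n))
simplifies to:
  ~n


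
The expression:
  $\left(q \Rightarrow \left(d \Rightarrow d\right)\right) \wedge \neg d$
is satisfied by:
  {d: False}


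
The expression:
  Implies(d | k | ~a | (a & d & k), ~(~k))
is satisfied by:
  {a: True, k: True, d: False}
  {k: True, d: False, a: False}
  {a: True, k: True, d: True}
  {k: True, d: True, a: False}
  {a: True, d: False, k: False}


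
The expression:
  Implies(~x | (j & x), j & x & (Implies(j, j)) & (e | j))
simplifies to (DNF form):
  x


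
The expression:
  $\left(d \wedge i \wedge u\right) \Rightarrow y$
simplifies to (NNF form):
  $y \vee \neg d \vee \neg i \vee \neg u$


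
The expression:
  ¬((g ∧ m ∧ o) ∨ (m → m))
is never true.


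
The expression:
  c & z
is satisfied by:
  {c: True, z: True}


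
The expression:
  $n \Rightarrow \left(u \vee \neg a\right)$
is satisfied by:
  {u: True, n: False, a: False}
  {u: False, n: False, a: False}
  {a: True, u: True, n: False}
  {a: True, u: False, n: False}
  {n: True, u: True, a: False}
  {n: True, u: False, a: False}
  {n: True, a: True, u: True}


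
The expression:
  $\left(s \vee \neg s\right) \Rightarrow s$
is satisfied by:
  {s: True}


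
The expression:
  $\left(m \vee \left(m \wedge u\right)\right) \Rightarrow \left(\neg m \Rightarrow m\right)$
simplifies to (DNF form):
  $\text{True}$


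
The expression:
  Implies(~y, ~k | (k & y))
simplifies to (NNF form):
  y | ~k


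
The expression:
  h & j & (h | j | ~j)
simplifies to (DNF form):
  h & j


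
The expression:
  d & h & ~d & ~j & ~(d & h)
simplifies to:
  False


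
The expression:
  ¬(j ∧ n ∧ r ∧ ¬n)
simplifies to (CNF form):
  True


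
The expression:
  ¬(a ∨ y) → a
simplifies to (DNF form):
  a ∨ y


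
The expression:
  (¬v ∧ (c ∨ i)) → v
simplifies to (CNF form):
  (v ∨ ¬c) ∧ (v ∨ ¬i)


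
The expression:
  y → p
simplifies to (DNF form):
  p ∨ ¬y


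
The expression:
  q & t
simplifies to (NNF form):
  q & t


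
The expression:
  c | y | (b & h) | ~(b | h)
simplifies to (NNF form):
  c | y | (b & h) | (~b & ~h)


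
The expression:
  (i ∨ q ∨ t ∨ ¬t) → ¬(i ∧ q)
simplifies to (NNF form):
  ¬i ∨ ¬q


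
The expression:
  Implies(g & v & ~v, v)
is always true.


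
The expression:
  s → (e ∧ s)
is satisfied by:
  {e: True, s: False}
  {s: False, e: False}
  {s: True, e: True}


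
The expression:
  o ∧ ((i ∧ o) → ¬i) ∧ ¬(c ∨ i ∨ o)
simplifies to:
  False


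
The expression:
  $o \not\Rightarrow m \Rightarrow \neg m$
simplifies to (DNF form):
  $\text{True}$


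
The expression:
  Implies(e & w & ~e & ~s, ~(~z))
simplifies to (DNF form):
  True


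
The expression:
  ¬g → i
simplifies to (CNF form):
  g ∨ i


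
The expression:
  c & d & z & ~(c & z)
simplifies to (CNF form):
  False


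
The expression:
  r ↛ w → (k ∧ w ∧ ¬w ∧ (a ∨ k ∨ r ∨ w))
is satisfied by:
  {w: True, r: False}
  {r: False, w: False}
  {r: True, w: True}


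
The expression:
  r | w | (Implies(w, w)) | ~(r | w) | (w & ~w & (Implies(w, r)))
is always true.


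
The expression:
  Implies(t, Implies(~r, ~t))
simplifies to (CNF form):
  r | ~t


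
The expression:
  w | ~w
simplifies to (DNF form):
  True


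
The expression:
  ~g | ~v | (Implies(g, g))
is always true.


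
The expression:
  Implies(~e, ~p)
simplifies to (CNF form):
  e | ~p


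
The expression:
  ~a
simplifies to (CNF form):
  ~a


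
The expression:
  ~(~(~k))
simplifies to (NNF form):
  ~k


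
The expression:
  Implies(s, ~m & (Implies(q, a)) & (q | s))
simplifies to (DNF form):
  ~s | (a & ~m) | (~m & ~q)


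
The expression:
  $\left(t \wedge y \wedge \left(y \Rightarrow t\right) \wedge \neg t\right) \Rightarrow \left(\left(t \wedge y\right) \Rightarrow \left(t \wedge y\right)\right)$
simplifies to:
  $\text{True}$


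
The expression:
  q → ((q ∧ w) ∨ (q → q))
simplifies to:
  True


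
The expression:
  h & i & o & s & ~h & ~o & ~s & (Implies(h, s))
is never true.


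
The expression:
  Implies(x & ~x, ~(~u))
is always true.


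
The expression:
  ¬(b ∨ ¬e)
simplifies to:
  e ∧ ¬b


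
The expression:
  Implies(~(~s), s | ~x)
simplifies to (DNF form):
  True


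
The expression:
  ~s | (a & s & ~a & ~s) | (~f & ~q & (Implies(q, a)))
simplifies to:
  ~s | (~f & ~q)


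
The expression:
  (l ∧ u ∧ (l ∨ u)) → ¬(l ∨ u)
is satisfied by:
  {l: False, u: False}
  {u: True, l: False}
  {l: True, u: False}


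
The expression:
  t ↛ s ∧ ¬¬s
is never true.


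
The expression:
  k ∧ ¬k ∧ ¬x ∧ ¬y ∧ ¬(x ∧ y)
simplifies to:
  False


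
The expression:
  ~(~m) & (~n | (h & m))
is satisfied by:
  {m: True, h: True, n: False}
  {m: True, h: False, n: False}
  {m: True, n: True, h: True}


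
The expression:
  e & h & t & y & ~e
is never true.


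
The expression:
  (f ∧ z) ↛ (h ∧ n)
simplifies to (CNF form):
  f ∧ z ∧ (¬h ∨ ¬n)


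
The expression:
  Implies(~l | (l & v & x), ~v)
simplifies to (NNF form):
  ~v | (l & ~x)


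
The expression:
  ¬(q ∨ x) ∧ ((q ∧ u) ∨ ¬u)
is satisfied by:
  {q: False, u: False, x: False}


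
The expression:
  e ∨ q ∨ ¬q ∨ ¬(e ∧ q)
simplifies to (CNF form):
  True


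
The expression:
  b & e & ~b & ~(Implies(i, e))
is never true.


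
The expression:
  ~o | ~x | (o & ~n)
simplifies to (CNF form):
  ~n | ~o | ~x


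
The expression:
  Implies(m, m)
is always true.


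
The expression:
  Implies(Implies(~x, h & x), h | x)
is always true.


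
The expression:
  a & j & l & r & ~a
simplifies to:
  False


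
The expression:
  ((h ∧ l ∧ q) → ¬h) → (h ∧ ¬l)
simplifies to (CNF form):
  h ∧ (q ∨ ¬l)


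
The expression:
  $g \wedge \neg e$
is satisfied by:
  {g: True, e: False}


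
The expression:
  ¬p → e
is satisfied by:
  {e: True, p: True}
  {e: True, p: False}
  {p: True, e: False}


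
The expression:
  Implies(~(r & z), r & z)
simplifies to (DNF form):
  r & z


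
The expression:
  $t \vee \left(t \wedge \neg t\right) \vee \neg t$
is always true.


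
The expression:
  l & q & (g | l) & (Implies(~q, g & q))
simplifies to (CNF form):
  l & q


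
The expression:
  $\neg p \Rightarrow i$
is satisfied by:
  {i: True, p: True}
  {i: True, p: False}
  {p: True, i: False}


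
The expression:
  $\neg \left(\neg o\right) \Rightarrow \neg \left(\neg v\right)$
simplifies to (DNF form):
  $v \vee \neg o$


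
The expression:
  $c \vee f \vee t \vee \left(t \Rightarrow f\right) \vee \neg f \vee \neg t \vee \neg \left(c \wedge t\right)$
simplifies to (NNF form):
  $\text{True}$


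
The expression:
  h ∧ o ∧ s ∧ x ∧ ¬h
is never true.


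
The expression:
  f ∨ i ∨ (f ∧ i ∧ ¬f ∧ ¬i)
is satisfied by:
  {i: True, f: True}
  {i: True, f: False}
  {f: True, i: False}


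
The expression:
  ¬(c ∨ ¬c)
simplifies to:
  False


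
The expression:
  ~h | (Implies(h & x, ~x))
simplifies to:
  ~h | ~x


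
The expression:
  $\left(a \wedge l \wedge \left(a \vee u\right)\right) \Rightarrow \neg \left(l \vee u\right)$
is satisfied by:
  {l: False, a: False}
  {a: True, l: False}
  {l: True, a: False}


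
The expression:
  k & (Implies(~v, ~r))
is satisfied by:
  {v: True, k: True, r: False}
  {k: True, r: False, v: False}
  {r: True, v: True, k: True}


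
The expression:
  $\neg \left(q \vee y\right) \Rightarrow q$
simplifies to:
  $q \vee y$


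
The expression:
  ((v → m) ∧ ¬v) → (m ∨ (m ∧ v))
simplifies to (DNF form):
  m ∨ v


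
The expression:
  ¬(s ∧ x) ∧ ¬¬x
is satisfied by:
  {x: True, s: False}


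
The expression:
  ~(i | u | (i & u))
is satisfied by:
  {u: False, i: False}


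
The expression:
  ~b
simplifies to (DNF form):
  ~b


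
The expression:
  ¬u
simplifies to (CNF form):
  ¬u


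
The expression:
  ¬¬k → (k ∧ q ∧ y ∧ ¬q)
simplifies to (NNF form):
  ¬k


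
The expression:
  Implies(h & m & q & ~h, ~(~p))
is always true.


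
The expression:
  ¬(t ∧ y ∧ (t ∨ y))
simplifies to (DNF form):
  ¬t ∨ ¬y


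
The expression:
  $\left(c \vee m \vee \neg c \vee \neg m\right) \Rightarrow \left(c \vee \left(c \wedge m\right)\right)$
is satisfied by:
  {c: True}


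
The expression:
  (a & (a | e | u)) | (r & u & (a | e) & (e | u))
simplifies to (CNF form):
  (a | e) & (a | r) & (a | u)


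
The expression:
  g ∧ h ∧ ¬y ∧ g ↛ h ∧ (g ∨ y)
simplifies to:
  False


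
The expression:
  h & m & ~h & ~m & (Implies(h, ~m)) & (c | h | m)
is never true.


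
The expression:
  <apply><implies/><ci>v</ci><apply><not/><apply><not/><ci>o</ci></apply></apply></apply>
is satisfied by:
  {o: True, v: False}
  {v: False, o: False}
  {v: True, o: True}


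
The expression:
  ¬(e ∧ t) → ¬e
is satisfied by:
  {t: True, e: False}
  {e: False, t: False}
  {e: True, t: True}


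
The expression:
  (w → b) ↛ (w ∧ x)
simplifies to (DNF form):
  (b ∧ ¬x) ∨ ¬w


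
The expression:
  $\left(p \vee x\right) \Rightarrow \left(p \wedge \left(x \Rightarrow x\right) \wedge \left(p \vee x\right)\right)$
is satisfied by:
  {p: True, x: False}
  {x: False, p: False}
  {x: True, p: True}


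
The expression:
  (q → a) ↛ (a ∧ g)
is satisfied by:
  {a: False, q: False, g: False}
  {g: True, a: False, q: False}
  {a: True, g: False, q: False}
  {q: True, a: True, g: False}


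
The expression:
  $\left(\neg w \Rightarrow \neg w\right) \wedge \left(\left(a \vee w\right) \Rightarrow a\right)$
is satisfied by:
  {a: True, w: False}
  {w: False, a: False}
  {w: True, a: True}


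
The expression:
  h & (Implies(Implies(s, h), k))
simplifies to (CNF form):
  h & k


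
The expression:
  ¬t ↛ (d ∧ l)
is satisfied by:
  {l: False, t: False, d: False}
  {d: True, l: False, t: False}
  {l: True, d: False, t: False}


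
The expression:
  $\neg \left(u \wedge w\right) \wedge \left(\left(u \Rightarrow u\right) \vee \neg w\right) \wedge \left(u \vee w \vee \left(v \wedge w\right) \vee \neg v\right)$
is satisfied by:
  {w: False, u: False, v: False}
  {w: True, u: False, v: False}
  {v: True, w: True, u: False}
  {u: True, w: False, v: False}
  {u: True, v: True, w: False}


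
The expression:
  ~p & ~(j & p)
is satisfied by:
  {p: False}


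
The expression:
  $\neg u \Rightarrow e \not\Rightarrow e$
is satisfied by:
  {u: True}


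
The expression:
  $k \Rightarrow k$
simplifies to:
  $\text{True}$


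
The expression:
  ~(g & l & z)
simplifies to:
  ~g | ~l | ~z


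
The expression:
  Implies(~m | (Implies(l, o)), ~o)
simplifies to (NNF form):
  ~o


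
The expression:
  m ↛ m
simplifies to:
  False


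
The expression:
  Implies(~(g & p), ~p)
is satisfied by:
  {g: True, p: False}
  {p: False, g: False}
  {p: True, g: True}


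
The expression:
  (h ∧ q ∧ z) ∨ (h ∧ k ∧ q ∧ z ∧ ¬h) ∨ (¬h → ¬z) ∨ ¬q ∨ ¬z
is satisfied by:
  {h: True, q: False, z: False}
  {h: False, q: False, z: False}
  {z: True, h: True, q: False}
  {z: True, h: False, q: False}
  {q: True, h: True, z: False}
  {q: True, h: False, z: False}
  {q: True, z: True, h: True}


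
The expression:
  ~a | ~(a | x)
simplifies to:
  ~a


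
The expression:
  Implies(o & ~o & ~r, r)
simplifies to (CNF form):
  True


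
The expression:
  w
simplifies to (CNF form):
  w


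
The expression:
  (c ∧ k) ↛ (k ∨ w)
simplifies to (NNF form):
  False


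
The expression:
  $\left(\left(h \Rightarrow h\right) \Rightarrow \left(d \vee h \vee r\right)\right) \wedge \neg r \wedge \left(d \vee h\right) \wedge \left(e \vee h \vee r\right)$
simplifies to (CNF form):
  $\neg r \wedge \left(d \vee h\right) \wedge \left(e \vee h\right)$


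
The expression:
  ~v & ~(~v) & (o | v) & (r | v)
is never true.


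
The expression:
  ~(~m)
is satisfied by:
  {m: True}


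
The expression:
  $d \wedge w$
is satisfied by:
  {w: True, d: True}


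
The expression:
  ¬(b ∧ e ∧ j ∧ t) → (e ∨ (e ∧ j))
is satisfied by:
  {e: True}


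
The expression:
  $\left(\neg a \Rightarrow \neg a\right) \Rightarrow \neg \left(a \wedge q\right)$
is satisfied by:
  {q: False, a: False}
  {a: True, q: False}
  {q: True, a: False}


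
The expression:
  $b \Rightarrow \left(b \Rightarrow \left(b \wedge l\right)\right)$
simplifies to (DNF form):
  $l \vee \neg b$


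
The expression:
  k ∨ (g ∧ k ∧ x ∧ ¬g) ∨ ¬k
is always true.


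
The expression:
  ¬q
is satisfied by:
  {q: False}


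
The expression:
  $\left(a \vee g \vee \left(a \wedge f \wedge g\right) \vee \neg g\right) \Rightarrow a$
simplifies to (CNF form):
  $a$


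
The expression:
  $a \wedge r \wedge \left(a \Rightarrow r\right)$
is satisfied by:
  {r: True, a: True}


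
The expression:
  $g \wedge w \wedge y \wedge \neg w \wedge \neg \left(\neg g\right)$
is never true.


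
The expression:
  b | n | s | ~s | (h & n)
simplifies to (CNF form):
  True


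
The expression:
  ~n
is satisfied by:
  {n: False}


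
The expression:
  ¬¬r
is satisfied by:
  {r: True}


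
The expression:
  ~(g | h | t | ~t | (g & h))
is never true.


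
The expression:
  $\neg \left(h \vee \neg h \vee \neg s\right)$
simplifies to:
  $\text{False}$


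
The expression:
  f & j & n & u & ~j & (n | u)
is never true.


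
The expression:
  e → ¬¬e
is always true.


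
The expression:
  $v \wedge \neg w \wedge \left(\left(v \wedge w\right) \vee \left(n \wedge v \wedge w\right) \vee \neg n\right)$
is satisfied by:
  {v: True, w: False, n: False}


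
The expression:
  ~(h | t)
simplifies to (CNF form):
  ~h & ~t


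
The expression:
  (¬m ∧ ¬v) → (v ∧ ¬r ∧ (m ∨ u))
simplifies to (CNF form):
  m ∨ v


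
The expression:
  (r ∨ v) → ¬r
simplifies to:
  ¬r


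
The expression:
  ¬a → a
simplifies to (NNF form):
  a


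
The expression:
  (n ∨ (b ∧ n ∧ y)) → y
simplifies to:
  y ∨ ¬n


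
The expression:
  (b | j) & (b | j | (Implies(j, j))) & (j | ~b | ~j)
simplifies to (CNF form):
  b | j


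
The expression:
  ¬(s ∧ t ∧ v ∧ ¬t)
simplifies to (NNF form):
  True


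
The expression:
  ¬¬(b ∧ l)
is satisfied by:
  {b: True, l: True}


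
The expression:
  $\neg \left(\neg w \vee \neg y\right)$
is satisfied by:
  {w: True, y: True}


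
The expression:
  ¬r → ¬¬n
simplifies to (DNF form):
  n ∨ r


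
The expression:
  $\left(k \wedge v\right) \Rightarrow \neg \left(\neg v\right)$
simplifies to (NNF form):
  $\text{True}$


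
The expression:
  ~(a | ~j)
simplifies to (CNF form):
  j & ~a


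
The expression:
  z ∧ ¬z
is never true.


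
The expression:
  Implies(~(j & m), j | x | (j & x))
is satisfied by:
  {x: True, j: True}
  {x: True, j: False}
  {j: True, x: False}


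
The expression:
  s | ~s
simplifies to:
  True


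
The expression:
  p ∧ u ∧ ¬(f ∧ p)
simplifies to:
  p ∧ u ∧ ¬f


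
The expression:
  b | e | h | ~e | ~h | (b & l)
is always true.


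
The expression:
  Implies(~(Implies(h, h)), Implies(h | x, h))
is always true.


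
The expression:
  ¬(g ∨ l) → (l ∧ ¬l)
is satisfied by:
  {l: True, g: True}
  {l: True, g: False}
  {g: True, l: False}


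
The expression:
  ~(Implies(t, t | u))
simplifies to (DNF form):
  False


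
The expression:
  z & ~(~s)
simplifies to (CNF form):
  s & z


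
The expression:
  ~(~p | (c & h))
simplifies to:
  p & (~c | ~h)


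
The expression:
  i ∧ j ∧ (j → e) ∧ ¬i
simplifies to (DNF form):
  False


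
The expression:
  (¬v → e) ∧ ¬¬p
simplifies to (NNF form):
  p ∧ (e ∨ v)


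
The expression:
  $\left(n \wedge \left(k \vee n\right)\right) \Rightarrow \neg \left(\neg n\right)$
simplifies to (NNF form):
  $\text{True}$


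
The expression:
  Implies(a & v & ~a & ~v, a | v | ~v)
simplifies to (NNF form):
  True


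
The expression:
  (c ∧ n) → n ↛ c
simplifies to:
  ¬c ∨ ¬n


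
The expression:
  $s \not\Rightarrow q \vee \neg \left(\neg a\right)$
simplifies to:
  $a \vee \left(s \wedge \neg q\right)$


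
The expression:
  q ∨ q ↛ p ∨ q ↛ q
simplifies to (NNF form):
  q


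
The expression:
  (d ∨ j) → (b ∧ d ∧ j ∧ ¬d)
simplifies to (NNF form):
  ¬d ∧ ¬j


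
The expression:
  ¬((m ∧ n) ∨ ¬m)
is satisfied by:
  {m: True, n: False}


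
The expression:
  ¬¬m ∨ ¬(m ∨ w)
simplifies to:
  m ∨ ¬w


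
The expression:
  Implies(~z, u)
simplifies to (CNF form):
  u | z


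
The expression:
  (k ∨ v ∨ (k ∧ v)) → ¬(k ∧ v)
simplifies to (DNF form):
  ¬k ∨ ¬v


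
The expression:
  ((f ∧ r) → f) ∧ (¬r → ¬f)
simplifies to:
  r ∨ ¬f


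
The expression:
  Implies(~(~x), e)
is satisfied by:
  {e: True, x: False}
  {x: False, e: False}
  {x: True, e: True}


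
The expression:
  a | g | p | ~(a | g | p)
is always true.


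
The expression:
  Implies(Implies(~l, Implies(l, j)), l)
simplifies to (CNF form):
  l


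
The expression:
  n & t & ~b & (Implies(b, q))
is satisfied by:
  {t: True, n: True, b: False}


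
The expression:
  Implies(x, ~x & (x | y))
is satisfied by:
  {x: False}


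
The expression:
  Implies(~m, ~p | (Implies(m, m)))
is always true.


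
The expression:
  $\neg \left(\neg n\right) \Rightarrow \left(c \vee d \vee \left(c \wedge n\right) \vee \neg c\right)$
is always true.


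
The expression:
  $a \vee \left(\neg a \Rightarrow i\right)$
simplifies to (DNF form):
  $a \vee i$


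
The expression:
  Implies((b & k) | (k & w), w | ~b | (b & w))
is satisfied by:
  {w: True, k: False, b: False}
  {k: False, b: False, w: False}
  {w: True, b: True, k: False}
  {b: True, k: False, w: False}
  {w: True, k: True, b: False}
  {k: True, w: False, b: False}
  {w: True, b: True, k: True}


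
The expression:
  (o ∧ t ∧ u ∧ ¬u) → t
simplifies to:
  True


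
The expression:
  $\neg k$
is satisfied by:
  {k: False}


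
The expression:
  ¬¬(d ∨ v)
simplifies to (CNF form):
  d ∨ v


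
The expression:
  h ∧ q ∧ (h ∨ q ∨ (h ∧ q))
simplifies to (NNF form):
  h ∧ q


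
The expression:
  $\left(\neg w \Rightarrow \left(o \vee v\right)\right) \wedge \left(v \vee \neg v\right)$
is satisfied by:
  {o: True, v: True, w: True}
  {o: True, v: True, w: False}
  {o: True, w: True, v: False}
  {o: True, w: False, v: False}
  {v: True, w: True, o: False}
  {v: True, w: False, o: False}
  {w: True, v: False, o: False}


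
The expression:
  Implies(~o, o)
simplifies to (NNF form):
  o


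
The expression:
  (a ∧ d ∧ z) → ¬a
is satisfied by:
  {z: False, d: False, a: False}
  {a: True, z: False, d: False}
  {d: True, z: False, a: False}
  {a: True, d: True, z: False}
  {z: True, a: False, d: False}
  {a: True, z: True, d: False}
  {d: True, z: True, a: False}


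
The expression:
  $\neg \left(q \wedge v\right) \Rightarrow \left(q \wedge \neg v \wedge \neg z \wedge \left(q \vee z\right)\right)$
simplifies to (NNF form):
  $q \wedge \left(v \vee \neg z\right)$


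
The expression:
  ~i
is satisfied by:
  {i: False}


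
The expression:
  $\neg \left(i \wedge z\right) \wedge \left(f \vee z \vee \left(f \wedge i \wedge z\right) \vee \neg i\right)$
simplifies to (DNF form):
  $\left(f \wedge \neg z\right) \vee \neg i$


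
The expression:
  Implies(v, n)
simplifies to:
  n | ~v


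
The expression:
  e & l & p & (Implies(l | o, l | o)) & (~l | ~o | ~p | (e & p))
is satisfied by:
  {p: True, e: True, l: True}


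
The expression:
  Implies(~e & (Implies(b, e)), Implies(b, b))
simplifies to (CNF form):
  True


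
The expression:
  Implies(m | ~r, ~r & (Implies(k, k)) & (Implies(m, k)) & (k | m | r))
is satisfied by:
  {k: True, m: False, r: False}
  {r: True, k: True, m: False}
  {r: True, k: False, m: False}
  {m: True, k: True, r: False}


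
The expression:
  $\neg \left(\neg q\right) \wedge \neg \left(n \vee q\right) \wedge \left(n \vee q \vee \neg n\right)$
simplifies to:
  $\text{False}$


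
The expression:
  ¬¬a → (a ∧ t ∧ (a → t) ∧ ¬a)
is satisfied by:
  {a: False}


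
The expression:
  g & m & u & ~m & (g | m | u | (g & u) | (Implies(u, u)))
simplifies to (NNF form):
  False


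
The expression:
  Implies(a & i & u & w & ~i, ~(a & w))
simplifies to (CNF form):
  True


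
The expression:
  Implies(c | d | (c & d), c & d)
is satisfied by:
  {c: False, d: False}
  {d: True, c: True}


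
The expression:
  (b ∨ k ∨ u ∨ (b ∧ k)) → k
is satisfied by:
  {k: True, b: False, u: False}
  {k: True, u: True, b: False}
  {k: True, b: True, u: False}
  {k: True, u: True, b: True}
  {u: False, b: False, k: False}


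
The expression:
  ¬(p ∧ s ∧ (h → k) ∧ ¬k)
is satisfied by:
  {k: True, h: True, s: False, p: False}
  {k: True, s: False, h: False, p: False}
  {h: True, k: False, s: False, p: False}
  {k: False, s: False, h: False, p: False}
  {p: True, k: True, h: True, s: False}
  {p: True, k: True, s: False, h: False}
  {p: True, h: True, k: False, s: False}
  {p: True, k: False, s: False, h: False}
  {k: True, s: True, h: True, p: False}
  {k: True, s: True, p: False, h: False}
  {s: True, h: True, p: False, k: False}
  {s: True, p: False, h: False, k: False}
  {k: True, s: True, p: True, h: True}
  {k: True, s: True, p: True, h: False}
  {s: True, p: True, h: True, k: False}


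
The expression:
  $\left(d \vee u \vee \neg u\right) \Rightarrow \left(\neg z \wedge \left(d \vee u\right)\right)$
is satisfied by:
  {d: True, u: True, z: False}
  {d: True, z: False, u: False}
  {u: True, z: False, d: False}


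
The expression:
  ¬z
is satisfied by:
  {z: False}


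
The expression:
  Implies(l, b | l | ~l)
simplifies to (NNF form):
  True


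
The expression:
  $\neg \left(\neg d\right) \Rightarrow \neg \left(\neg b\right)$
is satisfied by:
  {b: True, d: False}
  {d: False, b: False}
  {d: True, b: True}


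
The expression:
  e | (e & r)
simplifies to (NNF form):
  e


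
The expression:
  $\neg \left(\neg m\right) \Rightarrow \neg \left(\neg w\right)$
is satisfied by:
  {w: True, m: False}
  {m: False, w: False}
  {m: True, w: True}


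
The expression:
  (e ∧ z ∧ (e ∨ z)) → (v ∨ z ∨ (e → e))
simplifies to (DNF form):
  True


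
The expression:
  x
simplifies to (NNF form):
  x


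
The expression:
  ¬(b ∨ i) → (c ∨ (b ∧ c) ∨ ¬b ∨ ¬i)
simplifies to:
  True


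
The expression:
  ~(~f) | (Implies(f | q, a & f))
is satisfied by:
  {f: True, q: False}
  {q: False, f: False}
  {q: True, f: True}


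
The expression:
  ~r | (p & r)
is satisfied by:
  {p: True, r: False}
  {r: False, p: False}
  {r: True, p: True}


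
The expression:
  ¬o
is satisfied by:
  {o: False}


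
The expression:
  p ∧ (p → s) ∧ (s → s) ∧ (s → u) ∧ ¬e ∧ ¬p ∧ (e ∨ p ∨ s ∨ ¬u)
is never true.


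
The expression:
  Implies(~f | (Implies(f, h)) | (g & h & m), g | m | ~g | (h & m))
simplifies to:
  True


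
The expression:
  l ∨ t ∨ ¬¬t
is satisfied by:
  {t: True, l: True}
  {t: True, l: False}
  {l: True, t: False}


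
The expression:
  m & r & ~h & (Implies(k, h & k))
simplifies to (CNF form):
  m & r & ~h & ~k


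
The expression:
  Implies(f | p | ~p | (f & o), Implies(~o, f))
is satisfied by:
  {o: True, f: True}
  {o: True, f: False}
  {f: True, o: False}


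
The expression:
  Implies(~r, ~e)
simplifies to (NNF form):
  r | ~e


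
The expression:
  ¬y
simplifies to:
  ¬y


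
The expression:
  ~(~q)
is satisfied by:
  {q: True}


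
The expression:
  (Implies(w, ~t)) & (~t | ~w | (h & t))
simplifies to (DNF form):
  ~t | ~w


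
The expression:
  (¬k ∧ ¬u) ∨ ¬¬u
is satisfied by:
  {u: True, k: False}
  {k: False, u: False}
  {k: True, u: True}


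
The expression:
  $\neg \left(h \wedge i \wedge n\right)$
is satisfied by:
  {h: False, n: False, i: False}
  {i: True, h: False, n: False}
  {n: True, h: False, i: False}
  {i: True, n: True, h: False}
  {h: True, i: False, n: False}
  {i: True, h: True, n: False}
  {n: True, h: True, i: False}


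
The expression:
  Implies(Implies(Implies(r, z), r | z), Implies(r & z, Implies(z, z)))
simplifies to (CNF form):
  True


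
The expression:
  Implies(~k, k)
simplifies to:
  k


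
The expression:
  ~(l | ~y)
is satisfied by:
  {y: True, l: False}


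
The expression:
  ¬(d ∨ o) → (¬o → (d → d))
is always true.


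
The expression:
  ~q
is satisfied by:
  {q: False}


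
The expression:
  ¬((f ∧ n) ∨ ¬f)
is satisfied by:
  {f: True, n: False}


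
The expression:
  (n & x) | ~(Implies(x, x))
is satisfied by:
  {x: True, n: True}


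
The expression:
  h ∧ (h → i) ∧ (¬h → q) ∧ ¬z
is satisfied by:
  {h: True, i: True, z: False}


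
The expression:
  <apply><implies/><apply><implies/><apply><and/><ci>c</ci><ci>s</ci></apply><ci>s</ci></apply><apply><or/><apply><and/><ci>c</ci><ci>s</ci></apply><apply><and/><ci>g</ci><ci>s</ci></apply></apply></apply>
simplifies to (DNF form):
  <apply><or/><apply><and/><ci>c</ci><ci>s</ci></apply><apply><and/><ci>g</ci><ci>s</ci></apply></apply>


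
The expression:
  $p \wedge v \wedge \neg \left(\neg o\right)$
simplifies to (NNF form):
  $o \wedge p \wedge v$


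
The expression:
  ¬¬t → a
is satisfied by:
  {a: True, t: False}
  {t: False, a: False}
  {t: True, a: True}


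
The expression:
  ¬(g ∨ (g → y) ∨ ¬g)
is never true.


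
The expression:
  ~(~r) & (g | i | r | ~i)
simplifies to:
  r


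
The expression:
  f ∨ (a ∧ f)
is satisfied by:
  {f: True}


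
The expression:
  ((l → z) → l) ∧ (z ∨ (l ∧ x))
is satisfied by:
  {x: True, z: True, l: True}
  {x: True, l: True, z: False}
  {z: True, l: True, x: False}


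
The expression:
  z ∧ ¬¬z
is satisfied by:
  {z: True}


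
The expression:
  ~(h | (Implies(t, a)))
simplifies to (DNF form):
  t & ~a & ~h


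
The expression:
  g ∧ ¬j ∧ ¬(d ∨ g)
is never true.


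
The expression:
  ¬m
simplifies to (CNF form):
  ¬m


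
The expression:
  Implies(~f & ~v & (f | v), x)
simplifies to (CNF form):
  True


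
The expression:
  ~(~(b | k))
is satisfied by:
  {b: True, k: True}
  {b: True, k: False}
  {k: True, b: False}


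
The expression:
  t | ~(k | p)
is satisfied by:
  {t: True, k: False, p: False}
  {t: True, p: True, k: False}
  {t: True, k: True, p: False}
  {t: True, p: True, k: True}
  {p: False, k: False, t: False}


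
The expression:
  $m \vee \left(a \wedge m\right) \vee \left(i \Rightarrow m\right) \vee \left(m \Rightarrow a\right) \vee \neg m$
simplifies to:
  $\text{True}$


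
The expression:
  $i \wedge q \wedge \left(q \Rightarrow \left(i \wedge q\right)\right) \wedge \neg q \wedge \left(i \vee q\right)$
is never true.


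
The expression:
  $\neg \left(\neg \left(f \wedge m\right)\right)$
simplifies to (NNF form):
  $f \wedge m$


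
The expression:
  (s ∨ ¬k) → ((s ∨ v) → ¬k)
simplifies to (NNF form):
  ¬k ∨ ¬s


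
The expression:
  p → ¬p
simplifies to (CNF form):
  ¬p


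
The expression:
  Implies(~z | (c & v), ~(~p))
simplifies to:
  p | (z & ~c) | (z & ~v)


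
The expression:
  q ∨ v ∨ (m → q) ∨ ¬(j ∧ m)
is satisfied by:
  {q: True, v: True, m: False, j: False}
  {q: True, m: False, v: False, j: False}
  {v: True, q: False, m: False, j: False}
  {q: False, m: False, v: False, j: False}
  {j: True, q: True, v: True, m: False}
  {j: True, q: True, m: False, v: False}
  {j: True, v: True, q: False, m: False}
  {j: True, q: False, m: False, v: False}
  {q: True, m: True, v: True, j: False}
  {q: True, m: True, j: False, v: False}
  {m: True, v: True, j: False, q: False}
  {m: True, j: False, v: False, q: False}
  {q: True, m: True, j: True, v: True}
  {q: True, m: True, j: True, v: False}
  {m: True, j: True, v: True, q: False}


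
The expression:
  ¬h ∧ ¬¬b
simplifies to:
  b ∧ ¬h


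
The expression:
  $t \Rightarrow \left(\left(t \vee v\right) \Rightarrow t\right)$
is always true.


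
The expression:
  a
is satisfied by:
  {a: True}


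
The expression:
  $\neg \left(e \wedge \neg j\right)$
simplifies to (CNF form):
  $j \vee \neg e$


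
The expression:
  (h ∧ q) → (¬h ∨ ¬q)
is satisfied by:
  {h: False, q: False}
  {q: True, h: False}
  {h: True, q: False}


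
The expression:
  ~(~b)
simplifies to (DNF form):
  b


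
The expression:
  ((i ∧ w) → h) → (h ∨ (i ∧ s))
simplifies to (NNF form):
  h ∨ (i ∧ s) ∨ (i ∧ w)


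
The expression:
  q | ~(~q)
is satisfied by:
  {q: True}


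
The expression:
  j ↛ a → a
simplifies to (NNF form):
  a ∨ ¬j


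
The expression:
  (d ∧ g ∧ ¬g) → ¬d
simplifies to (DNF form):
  True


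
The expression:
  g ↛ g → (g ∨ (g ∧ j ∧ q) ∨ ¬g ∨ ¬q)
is always true.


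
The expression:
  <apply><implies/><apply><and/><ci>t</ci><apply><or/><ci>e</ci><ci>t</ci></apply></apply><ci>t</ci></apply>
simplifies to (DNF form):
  <true/>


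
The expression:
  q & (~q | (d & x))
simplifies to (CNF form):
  d & q & x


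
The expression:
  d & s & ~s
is never true.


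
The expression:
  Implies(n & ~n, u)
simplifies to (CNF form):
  True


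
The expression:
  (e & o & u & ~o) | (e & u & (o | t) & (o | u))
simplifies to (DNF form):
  (e & o & u) | (e & t & u)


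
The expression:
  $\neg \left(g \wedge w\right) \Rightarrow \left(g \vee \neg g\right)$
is always true.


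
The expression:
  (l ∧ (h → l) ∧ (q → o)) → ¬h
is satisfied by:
  {q: True, o: False, l: False, h: False}
  {q: False, o: False, l: False, h: False}
  {q: True, o: True, l: False, h: False}
  {o: True, q: False, l: False, h: False}
  {h: True, q: True, o: False, l: False}
  {h: True, q: False, o: False, l: False}
  {h: True, q: True, o: True, l: False}
  {h: True, o: True, q: False, l: False}
  {l: True, q: True, h: False, o: False}
  {l: True, h: False, o: False, q: False}
  {q: True, l: True, o: True, h: False}
  {l: True, o: True, h: False, q: False}
  {q: True, l: True, h: True, o: False}


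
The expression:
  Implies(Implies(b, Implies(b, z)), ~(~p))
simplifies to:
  p | (b & ~z)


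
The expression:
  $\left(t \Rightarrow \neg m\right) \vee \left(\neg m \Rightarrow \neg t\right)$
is always true.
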